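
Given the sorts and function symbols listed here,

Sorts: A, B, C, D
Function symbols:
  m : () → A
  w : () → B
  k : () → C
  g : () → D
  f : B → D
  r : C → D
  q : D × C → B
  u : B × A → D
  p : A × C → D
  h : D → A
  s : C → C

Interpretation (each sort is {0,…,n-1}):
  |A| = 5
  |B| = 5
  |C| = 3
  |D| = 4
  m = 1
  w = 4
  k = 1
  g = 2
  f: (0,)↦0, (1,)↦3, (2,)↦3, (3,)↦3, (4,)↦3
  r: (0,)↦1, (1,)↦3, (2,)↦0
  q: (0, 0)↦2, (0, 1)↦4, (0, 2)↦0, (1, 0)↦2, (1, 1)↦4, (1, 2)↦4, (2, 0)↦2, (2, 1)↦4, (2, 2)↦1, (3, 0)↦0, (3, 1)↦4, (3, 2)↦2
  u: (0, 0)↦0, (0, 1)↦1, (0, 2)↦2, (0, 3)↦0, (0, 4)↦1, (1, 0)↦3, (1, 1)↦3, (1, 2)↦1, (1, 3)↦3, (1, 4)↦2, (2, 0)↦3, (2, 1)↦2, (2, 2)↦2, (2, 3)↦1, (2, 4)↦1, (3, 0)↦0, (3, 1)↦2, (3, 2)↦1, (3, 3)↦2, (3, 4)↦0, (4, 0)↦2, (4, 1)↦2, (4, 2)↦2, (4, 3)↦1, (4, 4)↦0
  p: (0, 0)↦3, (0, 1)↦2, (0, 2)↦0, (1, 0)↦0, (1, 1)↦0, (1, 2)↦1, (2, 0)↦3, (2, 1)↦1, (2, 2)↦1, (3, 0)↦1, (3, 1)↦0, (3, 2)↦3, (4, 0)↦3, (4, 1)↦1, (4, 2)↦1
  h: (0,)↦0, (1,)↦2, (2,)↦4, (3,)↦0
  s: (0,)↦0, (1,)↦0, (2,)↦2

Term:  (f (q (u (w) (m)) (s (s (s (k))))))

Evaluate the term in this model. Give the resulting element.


value = 3

  w = 4
  m = 1
  (u (w) (m)) = u(4, 1) = 2
  k = 1
  (s (k)) = s(1,) = 0
  (s (s (k))) = s(0,) = 0
  (s (s (s (k)))) = s(0,) = 0
  (q (u (w) (m)) (s (s (s (k))))) = q(2, 0) = 2
  (f (q (u (w) (m)) (s (s (s (k)))))) = f(2,) = 3


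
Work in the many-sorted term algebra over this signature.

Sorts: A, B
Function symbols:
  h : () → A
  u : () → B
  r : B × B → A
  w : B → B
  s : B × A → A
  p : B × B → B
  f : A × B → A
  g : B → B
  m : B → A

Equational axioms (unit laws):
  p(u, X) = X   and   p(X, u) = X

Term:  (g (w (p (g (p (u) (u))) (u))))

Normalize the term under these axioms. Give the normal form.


normal form = (g (w (g (u))))

1. (g (w (p (g (p (u) (u))) (u))))  →  (g (w (g (p (u) (u)))))
2. (g (w (g (p (u) (u)))))  →  (g (w (g (u))))


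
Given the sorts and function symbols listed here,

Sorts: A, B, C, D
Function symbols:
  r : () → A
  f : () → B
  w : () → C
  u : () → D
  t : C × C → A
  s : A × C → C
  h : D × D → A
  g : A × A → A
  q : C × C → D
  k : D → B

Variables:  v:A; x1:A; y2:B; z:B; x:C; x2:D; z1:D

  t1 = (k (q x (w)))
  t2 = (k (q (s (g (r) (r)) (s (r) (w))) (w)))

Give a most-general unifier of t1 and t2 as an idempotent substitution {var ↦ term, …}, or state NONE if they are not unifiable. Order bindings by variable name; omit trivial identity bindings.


{x ↦ (s (g (r) (r)) (s (r) (w)))}


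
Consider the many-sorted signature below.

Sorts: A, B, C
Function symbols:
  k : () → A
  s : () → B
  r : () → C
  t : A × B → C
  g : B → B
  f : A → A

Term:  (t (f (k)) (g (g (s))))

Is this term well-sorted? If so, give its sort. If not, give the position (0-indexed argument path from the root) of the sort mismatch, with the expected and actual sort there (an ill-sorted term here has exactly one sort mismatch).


    (k) : A
  (f (k)) : A
      (s) : B
    (g (s)) : B
  (g (g (s))) : B
(t (f (k)) (g (g (s)))) : C

well-sorted; sort = C


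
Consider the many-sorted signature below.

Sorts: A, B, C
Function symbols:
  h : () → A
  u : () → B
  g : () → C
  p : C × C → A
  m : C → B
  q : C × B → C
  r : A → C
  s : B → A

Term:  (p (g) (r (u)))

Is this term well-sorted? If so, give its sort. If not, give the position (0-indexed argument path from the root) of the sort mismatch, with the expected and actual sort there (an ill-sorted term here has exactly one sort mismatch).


ill-sorted at position [1, 0]: expected A, got B

  (g) : C
    (u) : B
  (r (u)) : ✗ arg 0 at [1, 0] has sort B, expected A


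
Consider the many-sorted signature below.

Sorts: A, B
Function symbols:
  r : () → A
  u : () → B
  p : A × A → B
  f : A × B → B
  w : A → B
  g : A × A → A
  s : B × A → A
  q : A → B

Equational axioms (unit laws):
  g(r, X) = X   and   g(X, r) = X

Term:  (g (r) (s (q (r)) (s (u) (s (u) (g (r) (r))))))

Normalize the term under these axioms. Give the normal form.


normal form = (s (q (r)) (s (u) (s (u) (r))))

1. (g (r) (s (q (r)) (s (u) (s (u) (g (r) (r))))))  →  (s (q (r)) (s (u) (s (u) (g (r) (r)))))
2. (s (q (r)) (s (u) (s (u) (g (r) (r)))))  →  (s (q (r)) (s (u) (s (u) (r))))


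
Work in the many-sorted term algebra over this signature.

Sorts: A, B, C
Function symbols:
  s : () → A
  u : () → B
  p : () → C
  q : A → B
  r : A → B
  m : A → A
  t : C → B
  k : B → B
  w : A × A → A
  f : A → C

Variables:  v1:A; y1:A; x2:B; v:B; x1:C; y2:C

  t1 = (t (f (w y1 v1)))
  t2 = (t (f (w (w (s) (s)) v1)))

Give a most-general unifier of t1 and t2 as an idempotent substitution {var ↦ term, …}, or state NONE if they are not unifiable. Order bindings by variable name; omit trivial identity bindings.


{y1 ↦ (w (s) (s))}


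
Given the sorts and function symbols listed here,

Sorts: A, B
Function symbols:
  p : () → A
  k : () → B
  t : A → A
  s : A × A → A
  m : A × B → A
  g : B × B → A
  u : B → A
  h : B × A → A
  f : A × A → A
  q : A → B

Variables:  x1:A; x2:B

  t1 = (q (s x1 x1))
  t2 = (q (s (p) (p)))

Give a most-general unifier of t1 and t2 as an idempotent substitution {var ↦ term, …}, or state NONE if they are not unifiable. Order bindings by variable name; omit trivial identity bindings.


{x1 ↦ (p)}


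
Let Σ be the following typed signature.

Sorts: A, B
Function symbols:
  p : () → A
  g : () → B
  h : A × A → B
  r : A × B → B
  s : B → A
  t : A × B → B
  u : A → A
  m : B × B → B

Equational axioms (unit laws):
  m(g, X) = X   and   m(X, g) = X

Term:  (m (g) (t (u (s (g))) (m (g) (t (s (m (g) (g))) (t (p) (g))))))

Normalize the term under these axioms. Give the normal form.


normal form = (t (u (s (g))) (t (s (g)) (t (p) (g))))

1. (m (g) (t (u (s (g))) (m (g) (t (s (m (g) (g))) (t (p) (g))))))  →  (t (u (s (g))) (m (g) (t (s (m (g) (g))) (t (p) (g)))))
2. (t (u (s (g))) (m (g) (t (s (m (g) (g))) (t (p) (g)))))  →  (t (u (s (g))) (t (s (m (g) (g))) (t (p) (g))))
3. (t (u (s (g))) (t (s (m (g) (g))) (t (p) (g))))  →  (t (u (s (g))) (t (s (g)) (t (p) (g))))


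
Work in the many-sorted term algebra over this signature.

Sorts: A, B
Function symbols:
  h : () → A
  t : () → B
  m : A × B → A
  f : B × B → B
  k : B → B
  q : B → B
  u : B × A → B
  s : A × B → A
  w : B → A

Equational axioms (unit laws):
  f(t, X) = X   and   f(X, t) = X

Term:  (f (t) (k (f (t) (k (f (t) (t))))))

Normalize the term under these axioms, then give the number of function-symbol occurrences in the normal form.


size = 3

1. (f (t) (k (f (t) (k (f (t) (t))))))  →  (k (f (t) (k (f (t) (t)))))
2. (k (f (t) (k (f (t) (t)))))  →  (k (k (f (t) (t))))
3. (k (k (f (t) (t))))  →  (k (k (t)))
normal form: (k (k (t)))


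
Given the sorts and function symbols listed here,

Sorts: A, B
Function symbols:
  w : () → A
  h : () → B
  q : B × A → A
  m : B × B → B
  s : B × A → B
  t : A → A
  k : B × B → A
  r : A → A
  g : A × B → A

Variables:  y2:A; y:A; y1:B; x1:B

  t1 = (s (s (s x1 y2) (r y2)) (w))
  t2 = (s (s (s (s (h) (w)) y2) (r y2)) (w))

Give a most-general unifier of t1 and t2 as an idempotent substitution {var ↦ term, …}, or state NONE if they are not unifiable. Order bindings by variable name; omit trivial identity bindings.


{x1 ↦ (s (h) (w))}


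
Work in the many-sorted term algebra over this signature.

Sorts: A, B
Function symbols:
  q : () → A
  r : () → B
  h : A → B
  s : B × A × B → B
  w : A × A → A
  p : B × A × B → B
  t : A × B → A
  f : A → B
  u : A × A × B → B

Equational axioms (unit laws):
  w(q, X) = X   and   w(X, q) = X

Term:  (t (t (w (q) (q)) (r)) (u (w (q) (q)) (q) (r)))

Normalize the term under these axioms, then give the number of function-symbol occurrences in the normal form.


size = 8

1. (t (t (w (q) (q)) (r)) (u (w (q) (q)) (q) (r)))  →  (t (t (q) (r)) (u (w (q) (q)) (q) (r)))
2. (t (t (q) (r)) (u (w (q) (q)) (q) (r)))  →  (t (t (q) (r)) (u (q) (q) (r)))
normal form: (t (t (q) (r)) (u (q) (q) (r)))


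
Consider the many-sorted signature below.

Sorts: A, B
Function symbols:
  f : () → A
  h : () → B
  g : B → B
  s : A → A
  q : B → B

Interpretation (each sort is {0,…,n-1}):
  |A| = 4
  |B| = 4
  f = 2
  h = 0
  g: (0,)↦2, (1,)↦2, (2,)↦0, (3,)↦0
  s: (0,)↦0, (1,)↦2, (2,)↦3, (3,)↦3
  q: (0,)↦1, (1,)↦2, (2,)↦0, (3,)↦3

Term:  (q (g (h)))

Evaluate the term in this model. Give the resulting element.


  h = 0
  (g (h)) = g(0,) = 2
  (q (g (h))) = q(2,) = 0

value = 0


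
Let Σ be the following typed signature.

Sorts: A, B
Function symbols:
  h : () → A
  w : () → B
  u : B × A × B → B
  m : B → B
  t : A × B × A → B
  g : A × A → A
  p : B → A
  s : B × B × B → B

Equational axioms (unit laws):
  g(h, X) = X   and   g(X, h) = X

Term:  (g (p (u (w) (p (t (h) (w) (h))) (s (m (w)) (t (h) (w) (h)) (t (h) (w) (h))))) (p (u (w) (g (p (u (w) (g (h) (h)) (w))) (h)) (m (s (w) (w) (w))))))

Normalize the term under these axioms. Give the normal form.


normal form = (g (p (u (w) (p (t (h) (w) (h))) (s (m (w)) (t (h) (w) (h)) (t (h) (w) (h))))) (p (u (w) (p (u (w) (h) (w))) (m (s (w) (w) (w))))))

1. (g (p (u (w) (p (t (h) (w) (h))) (s (m (w)) (t (h) (w) (h)) (t (h) (w) (h))))) (p (u (w) (g (p (u (w) (g (h) (h)) (w))) (h)) (m (s (w) (w) (w))))))  →  (g (p (u (w) (p (t (h) (w) (h))) (s (m (w)) (t (h) (w) (h)) (t (h) (w) (h))))) (p (u (w) (p (u (w) (g (h) (h)) (w))) (m (s (w) (w) (w))))))
2. (g (p (u (w) (p (t (h) (w) (h))) (s (m (w)) (t (h) (w) (h)) (t (h) (w) (h))))) (p (u (w) (p (u (w) (g (h) (h)) (w))) (m (s (w) (w) (w))))))  →  (g (p (u (w) (p (t (h) (w) (h))) (s (m (w)) (t (h) (w) (h)) (t (h) (w) (h))))) (p (u (w) (p (u (w) (h) (w))) (m (s (w) (w) (w))))))


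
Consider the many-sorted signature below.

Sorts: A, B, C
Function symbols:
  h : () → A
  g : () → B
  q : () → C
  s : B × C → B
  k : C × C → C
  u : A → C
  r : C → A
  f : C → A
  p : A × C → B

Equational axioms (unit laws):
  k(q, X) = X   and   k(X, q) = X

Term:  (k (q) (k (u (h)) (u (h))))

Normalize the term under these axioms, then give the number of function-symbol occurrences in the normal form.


size = 5

1. (k (q) (k (u (h)) (u (h))))  →  (k (u (h)) (u (h)))
normal form: (k (u (h)) (u (h)))


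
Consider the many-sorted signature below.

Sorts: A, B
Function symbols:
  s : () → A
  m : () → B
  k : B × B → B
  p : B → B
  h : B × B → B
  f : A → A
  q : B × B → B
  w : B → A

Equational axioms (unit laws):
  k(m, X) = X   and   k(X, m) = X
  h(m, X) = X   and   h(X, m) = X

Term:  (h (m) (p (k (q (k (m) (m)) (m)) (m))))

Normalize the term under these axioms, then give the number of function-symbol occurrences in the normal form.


1. (h (m) (p (k (q (k (m) (m)) (m)) (m))))  →  (p (k (q (k (m) (m)) (m)) (m)))
2. (p (k (q (k (m) (m)) (m)) (m)))  →  (p (q (k (m) (m)) (m)))
3. (p (q (k (m) (m)) (m)))  →  (p (q (m) (m)))
normal form: (p (q (m) (m)))

size = 4


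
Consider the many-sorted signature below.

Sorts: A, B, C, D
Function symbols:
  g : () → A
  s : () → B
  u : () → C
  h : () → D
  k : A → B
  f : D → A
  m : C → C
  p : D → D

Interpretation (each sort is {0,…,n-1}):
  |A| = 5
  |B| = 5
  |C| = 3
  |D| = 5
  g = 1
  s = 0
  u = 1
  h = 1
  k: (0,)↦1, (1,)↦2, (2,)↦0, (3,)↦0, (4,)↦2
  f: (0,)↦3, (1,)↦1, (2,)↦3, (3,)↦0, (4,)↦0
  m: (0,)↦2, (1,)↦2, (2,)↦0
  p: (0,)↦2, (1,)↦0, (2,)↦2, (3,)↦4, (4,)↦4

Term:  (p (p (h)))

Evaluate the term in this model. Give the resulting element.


value = 2

  h = 1
  (p (h)) = p(1,) = 0
  (p (p (h))) = p(0,) = 2


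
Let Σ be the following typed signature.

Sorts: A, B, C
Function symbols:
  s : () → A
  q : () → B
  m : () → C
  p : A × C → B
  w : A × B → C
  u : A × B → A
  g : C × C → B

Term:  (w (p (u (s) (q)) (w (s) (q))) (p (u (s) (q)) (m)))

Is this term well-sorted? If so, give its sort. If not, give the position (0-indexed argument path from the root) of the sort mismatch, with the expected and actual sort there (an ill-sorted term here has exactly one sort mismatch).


ill-sorted at position [0]: expected A, got B

      (s) : A
      (q) : B
    (u (s) (q)) : A
      (s) : A
      (q) : B
    (w (s) (q)) : C
  (p (u (s) (q)) (w (s) (q))) : B
      (s) : A
      (q) : B
    (u (s) (q)) : A
    (m) : C
  (p (u (s) (q)) (m)) : B
(w (p (u (s) (q)) (w (s) (q))) (p (u (s) (q)) (m))) : ✗ arg 0 at [0] has sort B, expected A


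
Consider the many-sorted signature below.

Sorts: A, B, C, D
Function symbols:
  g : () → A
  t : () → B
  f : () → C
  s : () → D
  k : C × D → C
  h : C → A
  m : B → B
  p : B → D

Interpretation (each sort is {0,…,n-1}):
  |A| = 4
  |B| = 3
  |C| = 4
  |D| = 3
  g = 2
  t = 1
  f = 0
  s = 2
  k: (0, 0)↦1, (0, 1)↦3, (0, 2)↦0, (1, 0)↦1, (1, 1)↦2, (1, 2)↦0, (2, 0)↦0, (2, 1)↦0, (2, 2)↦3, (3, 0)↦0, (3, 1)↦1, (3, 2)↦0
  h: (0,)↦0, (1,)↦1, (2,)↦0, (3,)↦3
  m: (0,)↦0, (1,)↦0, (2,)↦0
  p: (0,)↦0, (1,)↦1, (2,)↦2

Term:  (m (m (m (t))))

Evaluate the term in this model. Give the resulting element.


  t = 1
  (m (t)) = m(1,) = 0
  (m (m (t))) = m(0,) = 0
  (m (m (m (t)))) = m(0,) = 0

value = 0


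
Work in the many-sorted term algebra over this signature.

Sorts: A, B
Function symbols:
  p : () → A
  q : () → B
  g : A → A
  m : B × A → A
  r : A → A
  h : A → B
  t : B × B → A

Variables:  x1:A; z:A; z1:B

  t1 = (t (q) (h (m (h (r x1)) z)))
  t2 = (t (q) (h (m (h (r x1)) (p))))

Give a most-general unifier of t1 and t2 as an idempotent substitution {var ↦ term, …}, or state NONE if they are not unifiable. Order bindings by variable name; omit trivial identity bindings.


{z ↦ (p)}


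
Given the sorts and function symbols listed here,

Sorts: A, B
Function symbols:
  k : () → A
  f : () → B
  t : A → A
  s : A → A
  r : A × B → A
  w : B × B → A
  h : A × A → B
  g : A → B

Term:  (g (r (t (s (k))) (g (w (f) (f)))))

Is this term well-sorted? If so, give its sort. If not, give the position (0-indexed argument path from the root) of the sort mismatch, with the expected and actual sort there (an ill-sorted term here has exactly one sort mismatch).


        (k) : A
      (s (k)) : A
    (t (s (k))) : A
        (f) : B
        (f) : B
      (w (f) (f)) : A
    (g (w (f) (f))) : B
  (r (t (s (k))) (g (w (f) (f)))) : A
(g (r (t (s (k))) (g (w (f) (f))))) : B

well-sorted; sort = B


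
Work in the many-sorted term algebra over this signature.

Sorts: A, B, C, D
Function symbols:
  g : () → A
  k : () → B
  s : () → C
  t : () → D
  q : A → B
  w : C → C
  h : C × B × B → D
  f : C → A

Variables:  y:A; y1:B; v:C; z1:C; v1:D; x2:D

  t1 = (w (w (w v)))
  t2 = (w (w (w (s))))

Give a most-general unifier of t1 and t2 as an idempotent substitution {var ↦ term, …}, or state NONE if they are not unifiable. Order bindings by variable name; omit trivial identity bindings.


{v ↦ (s)}


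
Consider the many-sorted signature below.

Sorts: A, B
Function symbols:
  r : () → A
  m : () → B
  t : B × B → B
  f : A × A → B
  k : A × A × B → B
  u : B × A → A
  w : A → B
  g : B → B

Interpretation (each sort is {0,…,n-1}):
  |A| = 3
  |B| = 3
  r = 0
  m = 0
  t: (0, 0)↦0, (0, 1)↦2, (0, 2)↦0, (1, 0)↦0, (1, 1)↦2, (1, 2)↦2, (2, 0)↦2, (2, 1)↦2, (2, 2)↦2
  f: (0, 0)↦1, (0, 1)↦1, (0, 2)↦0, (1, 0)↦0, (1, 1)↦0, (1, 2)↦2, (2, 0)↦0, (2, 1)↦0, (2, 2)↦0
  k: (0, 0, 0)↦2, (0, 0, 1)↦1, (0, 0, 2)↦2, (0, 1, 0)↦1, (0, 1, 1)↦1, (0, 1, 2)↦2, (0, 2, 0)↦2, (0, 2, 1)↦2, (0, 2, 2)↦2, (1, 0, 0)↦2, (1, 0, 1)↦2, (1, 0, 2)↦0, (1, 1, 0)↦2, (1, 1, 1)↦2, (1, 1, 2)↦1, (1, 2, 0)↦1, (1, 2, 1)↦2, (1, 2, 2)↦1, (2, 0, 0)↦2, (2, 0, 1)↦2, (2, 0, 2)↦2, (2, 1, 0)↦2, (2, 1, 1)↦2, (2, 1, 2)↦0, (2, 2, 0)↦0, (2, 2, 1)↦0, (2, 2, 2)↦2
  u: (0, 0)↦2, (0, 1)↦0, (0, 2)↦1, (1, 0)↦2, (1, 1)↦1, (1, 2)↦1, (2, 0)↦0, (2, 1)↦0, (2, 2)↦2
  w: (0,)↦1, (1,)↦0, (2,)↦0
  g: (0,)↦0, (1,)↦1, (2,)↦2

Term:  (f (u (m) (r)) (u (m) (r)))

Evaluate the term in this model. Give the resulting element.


value = 0

  m = 0
  r = 0
  (u (m) (r)) = u(0, 0) = 2
  m = 0
  r = 0
  (u (m) (r)) = u(0, 0) = 2
  (f (u (m) (r)) (u (m) (r))) = f(2, 2) = 0


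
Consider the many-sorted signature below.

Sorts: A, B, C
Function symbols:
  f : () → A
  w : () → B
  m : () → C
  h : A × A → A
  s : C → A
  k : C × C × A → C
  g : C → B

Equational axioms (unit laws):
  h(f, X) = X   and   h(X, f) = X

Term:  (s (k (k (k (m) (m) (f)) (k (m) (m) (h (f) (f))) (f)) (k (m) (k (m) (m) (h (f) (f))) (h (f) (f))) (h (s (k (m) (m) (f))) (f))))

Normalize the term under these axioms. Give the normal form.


normal form = (s (k (k (k (m) (m) (f)) (k (m) (m) (f)) (f)) (k (m) (k (m) (m) (f)) (f)) (s (k (m) (m) (f)))))

1. (s (k (k (k (m) (m) (f)) (k (m) (m) (h (f) (f))) (f)) (k (m) (k (m) (m) (h (f) (f))) (h (f) (f))) (h (s (k (m) (m) (f))) (f))))  →  (s (k (k (k (m) (m) (f)) (k (m) (m) (f)) (f)) (k (m) (k (m) (m) (h (f) (f))) (h (f) (f))) (h (s (k (m) (m) (f))) (f))))
2. (s (k (k (k (m) (m) (f)) (k (m) (m) (f)) (f)) (k (m) (k (m) (m) (h (f) (f))) (h (f) (f))) (h (s (k (m) (m) (f))) (f))))  →  (s (k (k (k (m) (m) (f)) (k (m) (m) (f)) (f)) (k (m) (k (m) (m) (f)) (h (f) (f))) (h (s (k (m) (m) (f))) (f))))
3. (s (k (k (k (m) (m) (f)) (k (m) (m) (f)) (f)) (k (m) (k (m) (m) (f)) (h (f) (f))) (h (s (k (m) (m) (f))) (f))))  →  (s (k (k (k (m) (m) (f)) (k (m) (m) (f)) (f)) (k (m) (k (m) (m) (f)) (f)) (h (s (k (m) (m) (f))) (f))))
4. (s (k (k (k (m) (m) (f)) (k (m) (m) (f)) (f)) (k (m) (k (m) (m) (f)) (f)) (h (s (k (m) (m) (f))) (f))))  →  (s (k (k (k (m) (m) (f)) (k (m) (m) (f)) (f)) (k (m) (k (m) (m) (f)) (f)) (s (k (m) (m) (f)))))


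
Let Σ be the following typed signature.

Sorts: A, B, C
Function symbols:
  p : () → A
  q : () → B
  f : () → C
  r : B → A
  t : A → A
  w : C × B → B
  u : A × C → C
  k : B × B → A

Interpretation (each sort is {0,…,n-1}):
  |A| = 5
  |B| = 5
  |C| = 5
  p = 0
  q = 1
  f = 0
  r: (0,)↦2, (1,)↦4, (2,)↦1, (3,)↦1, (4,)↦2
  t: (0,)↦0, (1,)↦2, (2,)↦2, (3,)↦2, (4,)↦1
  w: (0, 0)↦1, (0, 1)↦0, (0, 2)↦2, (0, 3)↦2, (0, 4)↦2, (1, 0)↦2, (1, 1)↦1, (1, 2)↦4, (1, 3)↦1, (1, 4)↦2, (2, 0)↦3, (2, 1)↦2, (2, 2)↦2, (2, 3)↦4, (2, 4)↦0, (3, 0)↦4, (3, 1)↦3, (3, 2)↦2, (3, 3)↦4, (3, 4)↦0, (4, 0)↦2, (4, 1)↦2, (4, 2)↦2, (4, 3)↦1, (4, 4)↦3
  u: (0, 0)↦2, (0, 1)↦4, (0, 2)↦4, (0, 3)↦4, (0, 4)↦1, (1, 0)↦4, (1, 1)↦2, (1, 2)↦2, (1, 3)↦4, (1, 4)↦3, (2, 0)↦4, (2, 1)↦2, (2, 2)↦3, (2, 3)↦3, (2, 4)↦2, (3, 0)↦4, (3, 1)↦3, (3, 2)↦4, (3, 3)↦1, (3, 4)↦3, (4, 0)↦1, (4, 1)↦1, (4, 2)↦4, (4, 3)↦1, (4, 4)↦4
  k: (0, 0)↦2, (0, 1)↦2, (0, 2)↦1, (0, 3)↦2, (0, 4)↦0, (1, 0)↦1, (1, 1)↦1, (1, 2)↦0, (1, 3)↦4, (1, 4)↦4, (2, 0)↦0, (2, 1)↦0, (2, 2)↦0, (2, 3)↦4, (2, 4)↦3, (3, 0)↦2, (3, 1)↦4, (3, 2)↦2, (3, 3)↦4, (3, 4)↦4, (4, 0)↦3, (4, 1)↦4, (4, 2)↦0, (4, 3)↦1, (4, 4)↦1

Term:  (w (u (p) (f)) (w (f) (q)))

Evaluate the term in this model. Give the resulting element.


value = 3

  p = 0
  f = 0
  (u (p) (f)) = u(0, 0) = 2
  f = 0
  q = 1
  (w (f) (q)) = w(0, 1) = 0
  (w (u (p) (f)) (w (f) (q))) = w(2, 0) = 3


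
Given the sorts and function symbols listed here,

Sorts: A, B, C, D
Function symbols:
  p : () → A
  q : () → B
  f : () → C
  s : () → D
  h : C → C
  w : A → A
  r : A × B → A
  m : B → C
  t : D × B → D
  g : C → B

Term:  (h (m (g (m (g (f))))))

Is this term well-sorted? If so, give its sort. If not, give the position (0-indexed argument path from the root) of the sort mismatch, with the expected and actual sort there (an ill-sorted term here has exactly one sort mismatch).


          (f) : C
        (g (f)) : B
      (m (g (f))) : C
    (g (m (g (f)))) : B
  (m (g (m (g (f))))) : C
(h (m (g (m (g (f)))))) : C

well-sorted; sort = C


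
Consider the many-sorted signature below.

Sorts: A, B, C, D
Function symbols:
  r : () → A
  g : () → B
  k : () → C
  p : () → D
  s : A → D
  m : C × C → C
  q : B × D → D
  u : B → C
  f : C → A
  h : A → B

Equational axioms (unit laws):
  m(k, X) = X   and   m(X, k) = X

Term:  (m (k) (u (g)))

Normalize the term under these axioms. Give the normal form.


normal form = (u (g))

1. (m (k) (u (g)))  →  (u (g))


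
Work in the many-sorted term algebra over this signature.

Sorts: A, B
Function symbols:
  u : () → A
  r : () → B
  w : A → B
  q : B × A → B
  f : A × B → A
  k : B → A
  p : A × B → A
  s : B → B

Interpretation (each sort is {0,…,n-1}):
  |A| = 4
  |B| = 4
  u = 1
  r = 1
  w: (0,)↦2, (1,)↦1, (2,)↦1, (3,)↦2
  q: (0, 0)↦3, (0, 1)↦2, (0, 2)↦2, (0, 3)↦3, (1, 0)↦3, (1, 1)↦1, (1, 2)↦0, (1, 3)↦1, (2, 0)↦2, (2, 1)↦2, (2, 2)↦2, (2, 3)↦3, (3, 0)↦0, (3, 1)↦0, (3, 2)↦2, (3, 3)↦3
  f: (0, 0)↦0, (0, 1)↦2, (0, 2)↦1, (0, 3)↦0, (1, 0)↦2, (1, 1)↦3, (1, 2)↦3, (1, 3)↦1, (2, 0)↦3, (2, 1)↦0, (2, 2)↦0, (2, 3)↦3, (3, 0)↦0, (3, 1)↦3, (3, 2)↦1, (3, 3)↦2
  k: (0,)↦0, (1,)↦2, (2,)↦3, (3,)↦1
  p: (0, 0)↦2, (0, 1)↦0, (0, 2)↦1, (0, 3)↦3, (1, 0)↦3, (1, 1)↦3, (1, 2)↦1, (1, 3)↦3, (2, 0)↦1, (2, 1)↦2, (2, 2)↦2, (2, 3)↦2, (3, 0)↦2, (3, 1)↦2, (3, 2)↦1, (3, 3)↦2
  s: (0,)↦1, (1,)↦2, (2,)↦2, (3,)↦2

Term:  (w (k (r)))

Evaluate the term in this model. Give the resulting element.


  r = 1
  (k (r)) = k(1,) = 2
  (w (k (r))) = w(2,) = 1

value = 1


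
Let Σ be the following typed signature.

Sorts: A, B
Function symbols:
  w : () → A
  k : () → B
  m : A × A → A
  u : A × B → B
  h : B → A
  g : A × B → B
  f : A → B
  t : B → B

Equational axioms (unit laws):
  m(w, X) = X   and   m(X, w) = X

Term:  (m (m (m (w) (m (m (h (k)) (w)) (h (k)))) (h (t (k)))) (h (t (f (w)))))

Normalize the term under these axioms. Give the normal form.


1. (m (m (m (w) (m (m (h (k)) (w)) (h (k)))) (h (t (k)))) (h (t (f (w)))))  →  (m (m (m (m (h (k)) (w)) (h (k))) (h (t (k)))) (h (t (f (w)))))
2. (m (m (m (m (h (k)) (w)) (h (k))) (h (t (k)))) (h (t (f (w)))))  →  (m (m (m (h (k)) (h (k))) (h (t (k)))) (h (t (f (w)))))

normal form = (m (m (m (h (k)) (h (k))) (h (t (k)))) (h (t (f (w)))))


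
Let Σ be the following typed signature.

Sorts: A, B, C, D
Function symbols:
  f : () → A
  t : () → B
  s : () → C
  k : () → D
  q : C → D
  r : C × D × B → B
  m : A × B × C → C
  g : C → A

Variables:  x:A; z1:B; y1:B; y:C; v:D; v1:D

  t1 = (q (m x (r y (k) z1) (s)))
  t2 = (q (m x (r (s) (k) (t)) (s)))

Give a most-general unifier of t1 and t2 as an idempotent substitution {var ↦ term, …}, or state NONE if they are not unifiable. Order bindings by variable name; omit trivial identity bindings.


{y ↦ (s), z1 ↦ (t)}


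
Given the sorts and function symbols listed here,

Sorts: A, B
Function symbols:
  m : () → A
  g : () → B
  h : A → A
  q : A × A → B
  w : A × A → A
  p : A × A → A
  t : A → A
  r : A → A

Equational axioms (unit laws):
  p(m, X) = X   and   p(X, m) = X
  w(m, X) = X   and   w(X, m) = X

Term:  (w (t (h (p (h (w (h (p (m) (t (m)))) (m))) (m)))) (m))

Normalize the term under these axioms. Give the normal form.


normal form = (t (h (h (h (t (m))))))

1. (w (t (h (p (h (w (h (p (m) (t (m)))) (m))) (m)))) (m))  →  (t (h (p (h (w (h (p (m) (t (m)))) (m))) (m))))
2. (t (h (p (h (w (h (p (m) (t (m)))) (m))) (m))))  →  (t (h (h (w (h (p (m) (t (m)))) (m)))))
3. (t (h (h (w (h (p (m) (t (m)))) (m)))))  →  (t (h (h (h (p (m) (t (m)))))))
4. (t (h (h (h (p (m) (t (m)))))))  →  (t (h (h (h (t (m))))))


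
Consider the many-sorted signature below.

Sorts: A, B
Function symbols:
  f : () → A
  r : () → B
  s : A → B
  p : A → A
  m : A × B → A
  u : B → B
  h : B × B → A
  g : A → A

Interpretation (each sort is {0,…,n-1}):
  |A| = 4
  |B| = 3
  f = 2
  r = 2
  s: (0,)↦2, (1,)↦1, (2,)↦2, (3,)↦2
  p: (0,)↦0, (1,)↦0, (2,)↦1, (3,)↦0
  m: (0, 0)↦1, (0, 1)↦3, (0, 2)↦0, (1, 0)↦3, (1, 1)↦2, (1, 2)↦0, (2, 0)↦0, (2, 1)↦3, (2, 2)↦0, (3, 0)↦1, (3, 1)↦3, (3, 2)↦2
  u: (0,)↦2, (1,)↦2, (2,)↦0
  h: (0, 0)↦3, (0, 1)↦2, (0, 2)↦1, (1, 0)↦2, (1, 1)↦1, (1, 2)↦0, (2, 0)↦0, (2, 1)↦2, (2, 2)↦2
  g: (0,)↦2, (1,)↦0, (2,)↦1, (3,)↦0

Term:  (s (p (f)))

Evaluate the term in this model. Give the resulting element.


value = 1

  f = 2
  (p (f)) = p(2,) = 1
  (s (p (f))) = s(1,) = 1


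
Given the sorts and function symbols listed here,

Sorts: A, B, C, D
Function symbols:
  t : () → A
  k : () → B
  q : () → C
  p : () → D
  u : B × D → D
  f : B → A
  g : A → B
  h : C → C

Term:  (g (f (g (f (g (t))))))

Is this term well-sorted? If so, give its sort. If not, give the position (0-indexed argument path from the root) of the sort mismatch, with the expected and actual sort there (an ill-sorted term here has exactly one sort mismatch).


well-sorted; sort = B

          (t) : A
        (g (t)) : B
      (f (g (t))) : A
    (g (f (g (t)))) : B
  (f (g (f (g (t))))) : A
(g (f (g (f (g (t)))))) : B


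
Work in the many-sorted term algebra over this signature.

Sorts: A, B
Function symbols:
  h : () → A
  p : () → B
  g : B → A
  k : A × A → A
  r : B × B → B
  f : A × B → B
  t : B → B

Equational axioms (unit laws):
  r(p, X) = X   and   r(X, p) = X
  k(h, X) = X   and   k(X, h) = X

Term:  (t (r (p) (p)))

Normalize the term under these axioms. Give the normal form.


1. (t (r (p) (p)))  →  (t (p))

normal form = (t (p))


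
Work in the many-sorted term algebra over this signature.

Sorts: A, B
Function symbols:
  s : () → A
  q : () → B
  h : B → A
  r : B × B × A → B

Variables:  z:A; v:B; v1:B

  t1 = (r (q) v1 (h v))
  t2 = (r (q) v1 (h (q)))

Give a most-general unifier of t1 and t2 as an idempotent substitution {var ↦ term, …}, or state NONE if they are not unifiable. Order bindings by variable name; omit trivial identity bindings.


{v ↦ (q)}


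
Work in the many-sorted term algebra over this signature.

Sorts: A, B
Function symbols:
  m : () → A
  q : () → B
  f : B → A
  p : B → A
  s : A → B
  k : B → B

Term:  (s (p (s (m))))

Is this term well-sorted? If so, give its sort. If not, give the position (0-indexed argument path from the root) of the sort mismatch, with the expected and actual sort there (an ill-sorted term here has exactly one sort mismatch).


      (m) : A
    (s (m)) : B
  (p (s (m))) : A
(s (p (s (m)))) : B

well-sorted; sort = B


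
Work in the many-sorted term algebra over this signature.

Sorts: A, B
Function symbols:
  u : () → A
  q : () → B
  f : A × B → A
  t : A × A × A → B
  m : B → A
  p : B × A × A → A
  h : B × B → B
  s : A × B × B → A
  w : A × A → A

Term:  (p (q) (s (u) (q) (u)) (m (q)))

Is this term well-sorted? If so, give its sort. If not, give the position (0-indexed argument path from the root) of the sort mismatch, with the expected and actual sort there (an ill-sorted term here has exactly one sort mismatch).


  (q) : B
    (u) : A
    (q) : B
    (u) : A
  (s (u) (q) (u)) : ✗ arg 2 at [1, 2] has sort A, expected B
    (q) : B
  (m (q)) : A

ill-sorted at position [1, 2]: expected B, got A


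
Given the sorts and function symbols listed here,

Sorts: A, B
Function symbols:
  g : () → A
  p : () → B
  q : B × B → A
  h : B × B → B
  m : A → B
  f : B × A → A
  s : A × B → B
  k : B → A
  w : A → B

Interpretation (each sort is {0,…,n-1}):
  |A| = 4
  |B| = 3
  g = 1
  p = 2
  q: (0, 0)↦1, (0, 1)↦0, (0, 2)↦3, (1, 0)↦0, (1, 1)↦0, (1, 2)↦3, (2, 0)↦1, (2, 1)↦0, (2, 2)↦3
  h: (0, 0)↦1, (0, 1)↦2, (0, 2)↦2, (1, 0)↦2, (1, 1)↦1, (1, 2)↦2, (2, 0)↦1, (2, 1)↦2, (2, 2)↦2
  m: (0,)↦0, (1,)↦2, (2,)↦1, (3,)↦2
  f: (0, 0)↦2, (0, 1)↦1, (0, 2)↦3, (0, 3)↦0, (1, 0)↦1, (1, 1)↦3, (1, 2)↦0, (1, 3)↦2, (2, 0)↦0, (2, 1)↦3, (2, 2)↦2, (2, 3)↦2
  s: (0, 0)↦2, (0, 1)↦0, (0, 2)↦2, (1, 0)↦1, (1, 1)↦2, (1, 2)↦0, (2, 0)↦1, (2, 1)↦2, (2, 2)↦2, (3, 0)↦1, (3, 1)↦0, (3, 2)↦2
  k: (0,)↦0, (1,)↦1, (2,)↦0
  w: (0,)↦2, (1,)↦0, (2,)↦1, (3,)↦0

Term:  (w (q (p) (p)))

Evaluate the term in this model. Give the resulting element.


  p = 2
  p = 2
  (q (p) (p)) = q(2, 2) = 3
  (w (q (p) (p))) = w(3,) = 0

value = 0


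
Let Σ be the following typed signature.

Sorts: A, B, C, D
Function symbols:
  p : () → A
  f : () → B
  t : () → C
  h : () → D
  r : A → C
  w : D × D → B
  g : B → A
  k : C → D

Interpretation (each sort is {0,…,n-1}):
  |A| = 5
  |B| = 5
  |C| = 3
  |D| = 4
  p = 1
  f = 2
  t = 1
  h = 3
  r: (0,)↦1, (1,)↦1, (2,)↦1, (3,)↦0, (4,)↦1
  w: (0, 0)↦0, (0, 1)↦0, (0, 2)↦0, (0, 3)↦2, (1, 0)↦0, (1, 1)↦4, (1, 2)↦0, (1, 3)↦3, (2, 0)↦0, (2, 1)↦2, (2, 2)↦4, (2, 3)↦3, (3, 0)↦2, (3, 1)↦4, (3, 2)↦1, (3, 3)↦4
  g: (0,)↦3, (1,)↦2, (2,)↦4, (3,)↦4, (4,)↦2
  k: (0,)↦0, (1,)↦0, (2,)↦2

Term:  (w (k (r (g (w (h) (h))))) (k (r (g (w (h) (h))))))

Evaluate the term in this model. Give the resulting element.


value = 0

  h = 3
  h = 3
  (w (h) (h)) = w(3, 3) = 4
  (g (w (h) (h))) = g(4,) = 2
  (r (g (w (h) (h)))) = r(2,) = 1
  (k (r (g (w (h) (h))))) = k(1,) = 0
  h = 3
  h = 3
  (w (h) (h)) = w(3, 3) = 4
  (g (w (h) (h))) = g(4,) = 2
  (r (g (w (h) (h)))) = r(2,) = 1
  (k (r (g (w (h) (h))))) = k(1,) = 0
  (w (k (r (g (w (h) (h))))) (k (r (g (w (h) (h)))))) = w(0, 0) = 0


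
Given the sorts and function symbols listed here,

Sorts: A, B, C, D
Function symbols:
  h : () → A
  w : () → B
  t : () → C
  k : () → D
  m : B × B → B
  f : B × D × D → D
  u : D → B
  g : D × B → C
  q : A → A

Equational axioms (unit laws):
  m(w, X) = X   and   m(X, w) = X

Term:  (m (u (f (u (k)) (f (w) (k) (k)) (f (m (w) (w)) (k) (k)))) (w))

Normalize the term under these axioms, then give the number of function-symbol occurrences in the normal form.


1. (m (u (f (u (k)) (f (w) (k) (k)) (f (m (w) (w)) (k) (k)))) (w))  →  (u (f (u (k)) (f (w) (k) (k)) (f (m (w) (w)) (k) (k))))
2. (u (f (u (k)) (f (w) (k) (k)) (f (m (w) (w)) (k) (k))))  →  (u (f (u (k)) (f (w) (k) (k)) (f (w) (k) (k))))
normal form: (u (f (u (k)) (f (w) (k) (k)) (f (w) (k) (k))))

size = 12


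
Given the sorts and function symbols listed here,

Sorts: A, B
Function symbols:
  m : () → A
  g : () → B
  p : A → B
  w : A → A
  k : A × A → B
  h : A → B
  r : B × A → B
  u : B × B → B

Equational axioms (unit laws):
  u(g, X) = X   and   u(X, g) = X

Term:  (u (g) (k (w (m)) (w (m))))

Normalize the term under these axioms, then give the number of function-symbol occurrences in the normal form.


size = 5

1. (u (g) (k (w (m)) (w (m))))  →  (k (w (m)) (w (m)))
normal form: (k (w (m)) (w (m)))


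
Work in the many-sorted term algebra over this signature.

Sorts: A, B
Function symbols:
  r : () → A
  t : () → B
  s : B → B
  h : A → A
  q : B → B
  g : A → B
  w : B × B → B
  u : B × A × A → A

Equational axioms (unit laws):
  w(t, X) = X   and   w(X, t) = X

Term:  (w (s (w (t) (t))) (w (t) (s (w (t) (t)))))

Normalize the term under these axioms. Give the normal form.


1. (w (s (w (t) (t))) (w (t) (s (w (t) (t)))))  →  (w (s (t)) (w (t) (s (w (t) (t)))))
2. (w (s (t)) (w (t) (s (w (t) (t)))))  →  (w (s (t)) (s (w (t) (t))))
3. (w (s (t)) (s (w (t) (t))))  →  (w (s (t)) (s (t)))

normal form = (w (s (t)) (s (t)))


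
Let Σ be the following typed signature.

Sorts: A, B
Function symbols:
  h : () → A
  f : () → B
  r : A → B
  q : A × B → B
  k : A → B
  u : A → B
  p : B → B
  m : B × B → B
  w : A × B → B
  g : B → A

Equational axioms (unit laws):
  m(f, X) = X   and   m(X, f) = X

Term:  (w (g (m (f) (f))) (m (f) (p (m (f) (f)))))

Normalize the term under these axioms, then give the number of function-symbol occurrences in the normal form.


1. (w (g (m (f) (f))) (m (f) (p (m (f) (f)))))  →  (w (g (f)) (m (f) (p (m (f) (f)))))
2. (w (g (f)) (m (f) (p (m (f) (f)))))  →  (w (g (f)) (p (m (f) (f))))
3. (w (g (f)) (p (m (f) (f))))  →  (w (g (f)) (p (f)))
normal form: (w (g (f)) (p (f)))

size = 5


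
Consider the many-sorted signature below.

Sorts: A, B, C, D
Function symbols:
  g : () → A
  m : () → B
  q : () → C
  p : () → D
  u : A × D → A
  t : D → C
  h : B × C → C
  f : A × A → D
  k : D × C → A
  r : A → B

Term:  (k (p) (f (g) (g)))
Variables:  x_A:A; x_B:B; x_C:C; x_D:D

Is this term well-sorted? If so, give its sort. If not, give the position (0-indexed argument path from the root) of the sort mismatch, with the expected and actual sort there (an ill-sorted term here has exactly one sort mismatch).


  (p) : D
    (g) : A
    (g) : A
  (f (g) (g)) : D
(k (p) (f (g) (g))) : ✗ arg 1 at [1] has sort D, expected C

ill-sorted at position [1]: expected C, got D


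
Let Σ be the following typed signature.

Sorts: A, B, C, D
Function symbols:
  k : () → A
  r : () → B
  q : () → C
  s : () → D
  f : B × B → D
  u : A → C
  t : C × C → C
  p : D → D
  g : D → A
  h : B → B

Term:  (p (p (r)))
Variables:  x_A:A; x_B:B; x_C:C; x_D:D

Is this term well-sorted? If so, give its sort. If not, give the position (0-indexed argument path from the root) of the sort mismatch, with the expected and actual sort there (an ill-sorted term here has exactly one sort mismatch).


ill-sorted at position [0, 0]: expected D, got B

    (r) : B
  (p (r)) : ✗ arg 0 at [0, 0] has sort B, expected D


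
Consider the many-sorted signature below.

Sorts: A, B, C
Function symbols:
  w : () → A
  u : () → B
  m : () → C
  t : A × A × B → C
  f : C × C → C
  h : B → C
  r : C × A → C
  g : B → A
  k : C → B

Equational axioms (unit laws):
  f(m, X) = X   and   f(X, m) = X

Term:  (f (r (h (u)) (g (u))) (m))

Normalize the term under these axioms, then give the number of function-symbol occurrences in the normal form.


1. (f (r (h (u)) (g (u))) (m))  →  (r (h (u)) (g (u)))
normal form: (r (h (u)) (g (u)))

size = 5


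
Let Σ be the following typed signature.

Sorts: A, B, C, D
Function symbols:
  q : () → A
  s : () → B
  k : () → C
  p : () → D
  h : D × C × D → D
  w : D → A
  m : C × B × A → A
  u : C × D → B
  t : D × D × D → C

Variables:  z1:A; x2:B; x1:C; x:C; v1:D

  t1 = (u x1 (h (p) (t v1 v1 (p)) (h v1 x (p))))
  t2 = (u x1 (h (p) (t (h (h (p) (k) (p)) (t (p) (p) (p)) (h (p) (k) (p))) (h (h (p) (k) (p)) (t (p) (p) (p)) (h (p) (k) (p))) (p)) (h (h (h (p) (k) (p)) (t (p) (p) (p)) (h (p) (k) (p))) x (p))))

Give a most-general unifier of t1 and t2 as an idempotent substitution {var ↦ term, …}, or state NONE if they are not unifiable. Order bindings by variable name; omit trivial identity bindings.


{v1 ↦ (h (h (p) (k) (p)) (t (p) (p) (p)) (h (p) (k) (p)))}


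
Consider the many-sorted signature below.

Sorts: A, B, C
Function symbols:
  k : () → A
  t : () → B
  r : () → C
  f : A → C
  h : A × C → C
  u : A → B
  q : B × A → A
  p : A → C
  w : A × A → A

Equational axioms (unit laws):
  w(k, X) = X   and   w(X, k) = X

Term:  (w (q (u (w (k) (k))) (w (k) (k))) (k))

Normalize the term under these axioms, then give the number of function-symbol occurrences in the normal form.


1. (w (q (u (w (k) (k))) (w (k) (k))) (k))  →  (q (u (w (k) (k))) (w (k) (k)))
2. (q (u (w (k) (k))) (w (k) (k)))  →  (q (u (k)) (w (k) (k)))
3. (q (u (k)) (w (k) (k)))  →  (q (u (k)) (k))
normal form: (q (u (k)) (k))

size = 4


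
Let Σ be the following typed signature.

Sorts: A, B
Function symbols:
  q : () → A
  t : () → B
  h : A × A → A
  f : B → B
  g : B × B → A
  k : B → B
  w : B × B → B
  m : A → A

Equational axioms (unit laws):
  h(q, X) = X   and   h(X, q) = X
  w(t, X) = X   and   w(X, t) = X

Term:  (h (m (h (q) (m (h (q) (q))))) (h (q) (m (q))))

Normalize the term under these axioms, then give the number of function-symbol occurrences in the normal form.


size = 6

1. (h (m (h (q) (m (h (q) (q))))) (h (q) (m (q))))  →  (h (m (m (h (q) (q)))) (h (q) (m (q))))
2. (h (m (m (h (q) (q)))) (h (q) (m (q))))  →  (h (m (m (q))) (h (q) (m (q))))
3. (h (m (m (q))) (h (q) (m (q))))  →  (h (m (m (q))) (m (q)))
normal form: (h (m (m (q))) (m (q)))


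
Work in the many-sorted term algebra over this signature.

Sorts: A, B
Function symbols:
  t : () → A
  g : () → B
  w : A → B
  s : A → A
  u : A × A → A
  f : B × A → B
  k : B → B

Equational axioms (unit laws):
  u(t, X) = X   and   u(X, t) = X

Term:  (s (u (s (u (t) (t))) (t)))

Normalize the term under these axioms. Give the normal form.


1. (s (u (s (u (t) (t))) (t)))  →  (s (s (u (t) (t))))
2. (s (s (u (t) (t))))  →  (s (s (t)))

normal form = (s (s (t)))


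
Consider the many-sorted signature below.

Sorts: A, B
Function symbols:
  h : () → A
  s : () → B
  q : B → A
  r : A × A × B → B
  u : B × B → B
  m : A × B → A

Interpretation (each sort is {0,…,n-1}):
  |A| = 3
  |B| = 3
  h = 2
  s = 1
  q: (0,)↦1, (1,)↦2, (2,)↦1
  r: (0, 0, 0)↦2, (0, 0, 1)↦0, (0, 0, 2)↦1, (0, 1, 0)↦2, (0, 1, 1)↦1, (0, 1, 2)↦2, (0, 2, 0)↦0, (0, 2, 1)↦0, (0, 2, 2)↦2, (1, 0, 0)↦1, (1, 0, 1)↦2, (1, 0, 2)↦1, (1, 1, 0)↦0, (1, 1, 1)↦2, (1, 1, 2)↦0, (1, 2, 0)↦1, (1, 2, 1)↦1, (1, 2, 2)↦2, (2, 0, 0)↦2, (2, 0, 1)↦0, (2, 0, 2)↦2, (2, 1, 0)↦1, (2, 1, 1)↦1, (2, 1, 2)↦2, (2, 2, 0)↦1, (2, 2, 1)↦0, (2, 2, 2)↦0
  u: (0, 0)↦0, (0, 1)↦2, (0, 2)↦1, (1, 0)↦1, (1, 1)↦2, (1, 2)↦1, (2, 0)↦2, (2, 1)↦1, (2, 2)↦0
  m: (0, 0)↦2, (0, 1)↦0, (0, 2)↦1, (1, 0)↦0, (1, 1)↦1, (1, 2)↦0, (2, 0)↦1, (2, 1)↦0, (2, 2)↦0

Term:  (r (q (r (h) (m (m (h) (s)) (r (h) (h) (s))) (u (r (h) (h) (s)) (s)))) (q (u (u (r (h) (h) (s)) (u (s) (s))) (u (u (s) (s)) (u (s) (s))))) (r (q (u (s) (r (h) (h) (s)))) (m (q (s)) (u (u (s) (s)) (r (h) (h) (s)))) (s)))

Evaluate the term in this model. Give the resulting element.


value = 1

  h = 2
  h = 2
  s = 1
  (m (h) (s)) = m(2, 1) = 0
  h = 2
  h = 2
  s = 1
  (r (h) (h) (s)) = r(2, 2, 1) = 0
  (m (m (h) (s)) (r (h) (h) (s))) = m(0, 0) = 2
  h = 2
  h = 2
  s = 1
  (r (h) (h) (s)) = r(2, 2, 1) = 0
  s = 1
  (u (r (h) (h) (s)) (s)) = u(0, 1) = 2
  (r (h) (m (m (h) (s)) (r (h) (h) (s))) (u (r (h) (h) (s)) (s))) = r(2, 2, 2) = 0
  (q (r (h) (m (m (h) (s)) (r (h) (h) (s))) (u (r (h) (h) (s)) (s)))) = q(0,) = 1
  h = 2
  h = 2
  s = 1
  (r (h) (h) (s)) = r(2, 2, 1) = 0
  s = 1
  s = 1
  (u (s) (s)) = u(1, 1) = 2
  (u (r (h) (h) (s)) (u (s) (s))) = u(0, 2) = 1
  s = 1
  s = 1
  (u (s) (s)) = u(1, 1) = 2
  s = 1
  s = 1
  (u (s) (s)) = u(1, 1) = 2
  (u (u (s) (s)) (u (s) (s))) = u(2, 2) = 0
  (u (u (r (h) (h) (s)) (u (s) (s))) (u (u (s) (s)) (u (s) (s)))) = u(1, 0) = 1
  (q (u (u (r (h) (h) (s)) (u (s) (s))) (u (u (s) (s)) (u (s) (s))))) = q(1,) = 2
  s = 1
  h = 2
  h = 2
  s = 1
  (r (h) (h) (s)) = r(2, 2, 1) = 0
  (u (s) (r (h) (h) (s))) = u(1, 0) = 1
  (q (u (s) (r (h) (h) (s)))) = q(1,) = 2
  s = 1
  (q (s)) = q(1,) = 2
  s = 1
  s = 1
  (u (s) (s)) = u(1, 1) = 2
  h = 2
  h = 2
  s = 1
  (r (h) (h) (s)) = r(2, 2, 1) = 0
  (u (u (s) (s)) (r (h) (h) (s))) = u(2, 0) = 2
  (m (q (s)) (u (u (s) (s)) (r (h) (h) (s)))) = m(2, 2) = 0
  s = 1
  (r (q (u (s) (r (h) (h) (s)))) (m (q (s)) (u (u (s) (s)) (r (h) (h) (s)))) (s)) = r(2, 0, 1) = 0
  (r (q (r (h) (m (m (h) (s)) (r (h) (h) (s))) (u (r (h) (h) (s)) (s)))) (q (u (u (r (h) (h) (s)) (u (s) (s))) (u (u (s) (s)) (u (s) (s))))) (r (q (u (s) (r (h) (h) (s)))) (m (q (s)) (u (u (s) (s)) (r (h) (h) (s)))) (s))) = r(1, 2, 0) = 1
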